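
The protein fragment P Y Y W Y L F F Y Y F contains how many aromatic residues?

The aromatic amino acids are Phe (F, benzyl), Trp (W, indole), and Tyr (Y, phenol).
Matching residues: Y2, Y3, W4, Y5, F7, F8, Y9, Y10, F11.

9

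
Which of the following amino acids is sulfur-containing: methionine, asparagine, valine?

The sulfur-bearing residues are cysteine (–SH) and methionine (–S–CH₃).
Of the listed options, only methionine belongs to this group.

methionine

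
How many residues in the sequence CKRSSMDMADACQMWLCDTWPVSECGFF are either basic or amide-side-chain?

3

Basic: H, K, R. Amide-side-chain: N, Q.
Basic residues here: K2, R3 (2).
Amide-side-chain residues here: Q13 (1).
The two groups share no amino acid, so total = 2 + 1 = 3.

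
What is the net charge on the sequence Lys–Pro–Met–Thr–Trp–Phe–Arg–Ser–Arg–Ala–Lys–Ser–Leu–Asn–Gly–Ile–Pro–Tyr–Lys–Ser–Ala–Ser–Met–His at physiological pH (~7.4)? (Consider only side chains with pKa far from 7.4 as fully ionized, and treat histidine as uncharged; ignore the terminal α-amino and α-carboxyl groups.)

Near pH 7.4, K and R contribute +1 each, D and E contribute −1 each, and every other side chain (His included, as stated) is uncharged.
Positive (K, R): Lys1, Arg7, Arg9, Lys11, Lys19 → +5.
Negative (D, E): none → −0.
Net charge = (+5) + (−0) = +5.

+5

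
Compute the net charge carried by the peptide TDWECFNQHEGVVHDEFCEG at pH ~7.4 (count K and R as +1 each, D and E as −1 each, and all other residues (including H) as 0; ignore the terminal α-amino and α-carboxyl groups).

-6

Positive (K, R): none → +0.
Negative (D, E): D2, E4, E10, D15, E16, E19 → −6.
Net charge = (+0) + (−6) = −6.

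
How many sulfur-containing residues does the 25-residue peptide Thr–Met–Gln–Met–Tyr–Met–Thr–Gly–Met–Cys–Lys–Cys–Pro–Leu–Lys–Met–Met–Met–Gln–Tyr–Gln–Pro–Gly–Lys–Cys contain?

Only Cys (C) and Met (M) have a sulfur atom in the side chain.
Matching residues: Met2, Met4, Met6, Met9, Cys10, Cys12, Met16, Met17, Met18, Cys25.

10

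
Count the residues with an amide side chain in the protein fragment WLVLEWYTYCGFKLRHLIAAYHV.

The amide-side-chain residues are Asn (N) and Gln (Q).
None of the 23 residues belong to this group.

0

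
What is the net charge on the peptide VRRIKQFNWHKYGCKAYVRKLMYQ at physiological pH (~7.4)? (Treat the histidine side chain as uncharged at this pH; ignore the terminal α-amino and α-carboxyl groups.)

The side chains ionized at physiological pH are Lys/Arg (+1) and Asp/Glu (−1); with His treated as neutral, nothing else contributes.
Positive (K, R): R2, R3, K5, K11, K15, R19, K20 → +7.
Negative (D, E): none → −0.
Net charge = (+7) + (−0) = +7.

+7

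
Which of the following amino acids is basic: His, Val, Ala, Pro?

Lysine (K), arginine (R), and histidine (H) have basic, nitrogen-containing side chains.
Of the listed options, only His belongs to this group.

His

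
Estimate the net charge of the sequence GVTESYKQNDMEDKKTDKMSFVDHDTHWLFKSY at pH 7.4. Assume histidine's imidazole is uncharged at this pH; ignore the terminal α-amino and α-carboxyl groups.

-2

Near pH 7.4, K and R contribute +1 each, D and E contribute −1 each, and every other side chain (His included, as stated) is uncharged.
Positive (K, R): K7, K14, K15, K18, K31 → +5.
Negative (D, E): E4, D10, E12, D13, D17, D23, D25 → −7.
Net charge = (+5) + (−7) = −2.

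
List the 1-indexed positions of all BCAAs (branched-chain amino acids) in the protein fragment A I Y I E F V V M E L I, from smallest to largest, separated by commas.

V, L, and I make up the branched-chain aliphatic group.
Matching residues: I2, I4, V7, V8, L11, I12.

2, 4, 7, 8, 11, 12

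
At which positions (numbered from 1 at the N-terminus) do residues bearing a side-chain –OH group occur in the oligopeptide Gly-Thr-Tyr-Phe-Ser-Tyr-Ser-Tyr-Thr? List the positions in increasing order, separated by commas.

2, 3, 5, 6, 7, 8, 9

Serine (S), threonine (T), and tyrosine (Y) each carry a hydroxyl group on the side chain.
Matching residues: Thr2, Tyr3, Ser5, Tyr6, Ser7, Tyr8, Thr9.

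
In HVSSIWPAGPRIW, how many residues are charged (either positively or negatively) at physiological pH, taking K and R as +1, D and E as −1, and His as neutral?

Charged side chains at pH ~7.4: K, R (positive); D, E (negative).
Matching residues: R11.

1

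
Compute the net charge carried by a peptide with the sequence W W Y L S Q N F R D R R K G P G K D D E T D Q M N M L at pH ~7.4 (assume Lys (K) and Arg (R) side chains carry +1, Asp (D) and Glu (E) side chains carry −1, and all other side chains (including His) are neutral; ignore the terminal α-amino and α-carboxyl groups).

Positive (K, R): R9, R11, R12, K13, K17 → +5.
Negative (D, E): D10, D18, D19, E20, D22 → −5.
Net charge = (+5) + (−5) = 0.

0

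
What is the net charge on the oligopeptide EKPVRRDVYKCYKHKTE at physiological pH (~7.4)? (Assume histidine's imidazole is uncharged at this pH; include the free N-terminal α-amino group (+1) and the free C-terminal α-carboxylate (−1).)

Near pH 7.4, K and R contribute +1 each, D and E contribute −1 each, and every other side chain (His included, as stated) is uncharged.
Positive (K, R): K2, R5, R6, K10, K13, K15 → +6.
Negative (D, E): E1, D7, E17 → −3.
The N-terminus (+1) and C-terminus (−1) cancel.
Net charge = (+6) + (−3) = +3.

+3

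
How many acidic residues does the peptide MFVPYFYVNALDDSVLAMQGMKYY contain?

2

The acidic residues are Asp (D) and Glu (E), whose side chains end in a carboxylate group.
Matching residues: D12, D13.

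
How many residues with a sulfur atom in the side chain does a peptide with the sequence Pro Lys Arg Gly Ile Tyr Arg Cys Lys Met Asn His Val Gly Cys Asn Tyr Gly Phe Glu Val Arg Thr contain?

3

Cysteine (C, thiol) and methionine (M, thioether) are the two sulfur-containing amino acids.
Matching residues: Cys8, Met10, Cys15.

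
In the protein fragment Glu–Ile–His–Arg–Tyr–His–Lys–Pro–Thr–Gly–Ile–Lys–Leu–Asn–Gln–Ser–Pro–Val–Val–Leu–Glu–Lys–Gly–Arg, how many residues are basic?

7

Lysine (K), arginine (R), and histidine (H) have basic, nitrogen-containing side chains.
Matching residues: His3, Arg4, His6, Lys7, Lys12, Lys22, Arg24.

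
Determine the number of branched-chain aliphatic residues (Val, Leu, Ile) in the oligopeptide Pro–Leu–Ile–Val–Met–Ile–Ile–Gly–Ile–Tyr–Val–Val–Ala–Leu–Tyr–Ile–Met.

Matching residues: Leu2, Ile3, Val4, Ile6, Ile7, Ile9, Val11, Val12, Leu14, Ile16.

10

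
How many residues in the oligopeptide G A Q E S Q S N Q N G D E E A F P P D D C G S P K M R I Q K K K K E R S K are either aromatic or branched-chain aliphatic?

2

Aromatic: F, W, Y. Branched-chain aliphatic: I, L, V.
Aromatic residues here: F16 (1).
Branched-chain aliphatic residues here: I28 (1).
The two groups share no amino acid, so total = 1 + 1 = 2.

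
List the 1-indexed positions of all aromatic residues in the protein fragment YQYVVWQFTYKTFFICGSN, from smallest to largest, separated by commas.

1, 3, 6, 8, 10, 13, 14

Phenylalanine (F), tryptophan (W), and tyrosine (Y) have aromatic ring side chains.
Matching residues: Y1, Y3, W6, F8, Y10, F13, F14.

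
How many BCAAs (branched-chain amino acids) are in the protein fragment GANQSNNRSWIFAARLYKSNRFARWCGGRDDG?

The BCAAs are Val, Leu, and Ile — aliphatic side chains with a branch point.
Matching residues: I11, L16.

2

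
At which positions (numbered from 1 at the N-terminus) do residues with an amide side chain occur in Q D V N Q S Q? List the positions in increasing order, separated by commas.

1, 4, 5, 7

The amide-side-chain residues are Asn (N) and Gln (Q).
Matching residues: Q1, N4, Q5, Q7.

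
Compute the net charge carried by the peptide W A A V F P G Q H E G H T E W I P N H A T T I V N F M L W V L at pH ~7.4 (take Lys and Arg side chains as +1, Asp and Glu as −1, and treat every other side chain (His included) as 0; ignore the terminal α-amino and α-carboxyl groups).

Positive (K, R): none → +0.
Negative (D, E): E10, E14 → −2.
Net charge = (+0) + (−2) = −2.

-2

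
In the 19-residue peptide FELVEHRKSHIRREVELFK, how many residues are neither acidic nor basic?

Acidic: D, E. Basic: K, R, H. All other residues are neither.
Matching residues: F1, L3, V4, S9, I11, V15, L17, F18.

8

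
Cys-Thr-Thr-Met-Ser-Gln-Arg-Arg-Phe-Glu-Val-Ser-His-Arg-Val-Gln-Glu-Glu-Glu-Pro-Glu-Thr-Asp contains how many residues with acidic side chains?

The acidic residues are Asp (D) and Glu (E), whose side chains end in a carboxylate group.
Matching residues: Glu10, Glu17, Glu18, Glu19, Glu21, Asp23.

6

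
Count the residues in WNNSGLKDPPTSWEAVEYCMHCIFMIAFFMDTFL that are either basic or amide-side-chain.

Basic: H, K, R. Amide-side-chain: N, Q.
Basic residues here: K7, H21 (2).
Amide-side-chain residues here: N2, N3 (2).
The two groups share no amino acid, so total = 2 + 2 = 4.

4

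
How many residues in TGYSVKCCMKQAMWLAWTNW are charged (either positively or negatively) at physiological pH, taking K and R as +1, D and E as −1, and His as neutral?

Charged side chains at pH ~7.4: K, R (positive); D, E (negative).
Matching residues: K6, K10.

2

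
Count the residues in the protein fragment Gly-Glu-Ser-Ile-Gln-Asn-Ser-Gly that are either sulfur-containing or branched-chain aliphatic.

1

Sulfur-containing: C, M. Branched-chain aliphatic: I, L, V.
Sulfur-containing residues here: none (0).
Branched-chain aliphatic residues here: Ile4 (1).
The two groups share no amino acid, so total = 0 + 1 = 1.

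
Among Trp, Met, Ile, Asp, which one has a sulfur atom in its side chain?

Cysteine (C, thiol) and methionine (M, thioether) are the two sulfur-containing amino acids.
Of the listed options, only Met belongs to this group.

Met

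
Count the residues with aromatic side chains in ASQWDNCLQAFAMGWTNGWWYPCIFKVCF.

Phenylalanine (F), tryptophan (W), and tyrosine (Y) have aromatic ring side chains.
Matching residues: W4, F11, W15, W19, W20, Y21, F25, F29.

8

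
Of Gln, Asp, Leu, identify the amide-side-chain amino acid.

The amide-side-chain residues are Asn (N) and Gln (Q).
Of the listed options, only Gln belongs to this group.

Gln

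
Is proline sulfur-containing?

The sulfur-bearing residues are cysteine (–SH) and methionine (–S–CH₃).
Proline is not in this group.

No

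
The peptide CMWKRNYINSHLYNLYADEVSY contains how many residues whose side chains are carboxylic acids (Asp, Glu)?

Matching residues: D18, E19.

2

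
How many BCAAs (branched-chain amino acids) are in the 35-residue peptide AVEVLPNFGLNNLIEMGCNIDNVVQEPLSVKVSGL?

13

Valine (V), leucine (L), and isoleucine (I) are the branched-chain amino acids.
Matching residues: V2, V4, L5, L10, L13, I14, I20, V23, V24, L28, V30, V32, L35.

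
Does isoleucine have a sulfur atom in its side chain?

No

Only Cys (C) and Met (M) have a sulfur atom in the side chain.
Isoleucine is not in this group.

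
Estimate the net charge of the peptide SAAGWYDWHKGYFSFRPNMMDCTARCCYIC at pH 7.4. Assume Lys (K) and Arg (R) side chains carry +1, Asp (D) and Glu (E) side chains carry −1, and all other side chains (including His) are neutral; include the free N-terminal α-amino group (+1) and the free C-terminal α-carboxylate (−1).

Positive (K, R): K10, R16, R25 → +3.
Negative (D, E): D7, D21 → −2.
The N-terminus (+1) and C-terminus (−1) cancel.
Net charge = (+3) + (−2) = +1.

+1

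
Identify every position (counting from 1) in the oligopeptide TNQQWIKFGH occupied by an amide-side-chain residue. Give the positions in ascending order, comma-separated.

2, 3, 4

Matching residues: N2, Q3, Q4.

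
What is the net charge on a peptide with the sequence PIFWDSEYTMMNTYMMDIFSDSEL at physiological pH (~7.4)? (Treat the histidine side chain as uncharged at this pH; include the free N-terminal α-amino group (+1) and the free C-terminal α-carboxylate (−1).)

-5

At pH ~7.4 the Lys and Arg side chains are protonated (+1), the Asp and Glu side chains are deprotonated (−1), and with His taken as neutral all other side chains carry no charge.
Positive (K, R): none → +0.
Negative (D, E): D5, E7, D17, D21, E23 → −5.
The N-terminus (+1) and C-terminus (−1) cancel.
Net charge = (+0) + (−5) = −5.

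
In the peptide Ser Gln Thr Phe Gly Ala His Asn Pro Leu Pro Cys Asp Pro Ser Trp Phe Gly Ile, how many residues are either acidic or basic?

2

Acidic: D, E. Basic: H, K, R.
Acidic residues here: Asp13 (1).
Basic residues here: His7 (1).
The two groups share no amino acid, so total = 1 + 1 = 2.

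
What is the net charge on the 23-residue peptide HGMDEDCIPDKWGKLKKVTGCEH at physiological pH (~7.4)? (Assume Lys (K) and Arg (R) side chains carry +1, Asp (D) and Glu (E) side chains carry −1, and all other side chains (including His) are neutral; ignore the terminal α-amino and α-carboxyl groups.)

-1

Positive (K, R): K11, K14, K16, K17 → +4.
Negative (D, E): D4, E5, D6, D10, E22 → −5.
Net charge = (+4) + (−5) = −1.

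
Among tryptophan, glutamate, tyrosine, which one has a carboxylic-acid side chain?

glutamate

Aspartate (D) and glutamate (E) have carboxylic-acid side chains and are the acidic amino acids.
Of the listed options, only glutamate belongs to this group.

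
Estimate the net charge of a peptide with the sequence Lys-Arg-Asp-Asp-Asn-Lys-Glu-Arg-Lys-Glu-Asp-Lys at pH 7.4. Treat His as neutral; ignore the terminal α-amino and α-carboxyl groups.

+1

At pH ~7.4 the Lys and Arg side chains are protonated (+1), the Asp and Glu side chains are deprotonated (−1), and with His taken as neutral all other side chains carry no charge.
Positive (K, R): Lys1, Arg2, Lys6, Arg8, Lys9, Lys12 → +6.
Negative (D, E): Asp3, Asp4, Glu7, Glu10, Asp11 → −5.
Net charge = (+6) + (−5) = +1.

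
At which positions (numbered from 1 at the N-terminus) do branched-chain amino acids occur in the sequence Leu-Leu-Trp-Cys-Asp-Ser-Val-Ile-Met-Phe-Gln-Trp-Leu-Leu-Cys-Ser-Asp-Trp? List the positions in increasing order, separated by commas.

1, 2, 7, 8, 13, 14

Valine (V), leucine (L), and isoleucine (I) are the branched-chain amino acids.
Matching residues: Leu1, Leu2, Val7, Ile8, Leu13, Leu14.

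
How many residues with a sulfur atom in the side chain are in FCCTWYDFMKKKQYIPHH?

3

Only Cys (C) and Met (M) have a sulfur atom in the side chain.
Matching residues: C2, C3, M9.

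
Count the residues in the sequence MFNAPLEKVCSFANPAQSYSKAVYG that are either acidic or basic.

3

Acidic: D, E. Basic: H, K, R.
Acidic residues here: E7 (1).
Basic residues here: K8, K21 (2).
The two groups share no amino acid, so total = 1 + 2 = 3.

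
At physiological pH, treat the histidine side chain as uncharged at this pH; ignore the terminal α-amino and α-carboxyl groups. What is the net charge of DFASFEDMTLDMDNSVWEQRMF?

-5

Near pH 7.4, K and R contribute +1 each, D and E contribute −1 each, and every other side chain (His included, as stated) is uncharged.
Positive (K, R): R20 → +1.
Negative (D, E): D1, E6, D7, D11, D13, E18 → −6.
Net charge = (+1) + (−6) = −5.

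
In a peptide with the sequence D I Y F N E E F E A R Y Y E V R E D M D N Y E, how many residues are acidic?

9

The acidic residues are Asp (D) and Glu (E), whose side chains end in a carboxylate group.
Matching residues: D1, E6, E7, E9, E14, E17, D18, D20, E23.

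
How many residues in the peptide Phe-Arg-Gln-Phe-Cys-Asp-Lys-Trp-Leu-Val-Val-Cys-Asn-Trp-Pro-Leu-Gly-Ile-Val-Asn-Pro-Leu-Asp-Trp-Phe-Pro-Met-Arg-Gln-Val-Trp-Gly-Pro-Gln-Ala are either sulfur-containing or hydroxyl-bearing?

Sulfur-containing: C, M. Hydroxyl-bearing: S, T, Y.
Sulfur-containing residues here: Cys5, Cys12, Met27 (3).
Hydroxyl-bearing residues here: none (0).
The two groups share no amino acid, so total = 3 + 0 = 3.

3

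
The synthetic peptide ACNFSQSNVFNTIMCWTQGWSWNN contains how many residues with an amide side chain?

The amide-side-chain residues are Asn (N) and Gln (Q).
Matching residues: N3, Q6, N8, N11, Q18, N23, N24.

7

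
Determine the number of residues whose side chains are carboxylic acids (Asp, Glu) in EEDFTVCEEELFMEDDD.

10

Matching residues: E1, E2, D3, E8, E9, E10, E14, D15, D16, D17.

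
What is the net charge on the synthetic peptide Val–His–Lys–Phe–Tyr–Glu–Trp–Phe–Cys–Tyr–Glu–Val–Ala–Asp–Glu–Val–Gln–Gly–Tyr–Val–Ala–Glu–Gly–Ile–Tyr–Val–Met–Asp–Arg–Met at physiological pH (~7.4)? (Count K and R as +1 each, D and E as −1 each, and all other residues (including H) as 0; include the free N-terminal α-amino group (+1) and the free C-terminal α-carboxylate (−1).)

-4

Positive (K, R): Lys3, Arg29 → +2.
Negative (D, E): Glu6, Glu11, Asp14, Glu15, Glu22, Asp28 → −6.
The N-terminus (+1) and C-terminus (−1) cancel.
Net charge = (+2) + (−6) = −4.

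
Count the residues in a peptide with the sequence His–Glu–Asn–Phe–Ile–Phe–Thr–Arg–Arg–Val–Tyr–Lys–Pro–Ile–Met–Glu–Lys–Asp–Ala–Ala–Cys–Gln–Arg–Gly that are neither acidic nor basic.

Acidic: D, E. Basic: K, R, H. All other residues are neither.
Matching residues: Asn3, Phe4, Ile5, Phe6, Thr7, Val10, Tyr11, Pro13, Ile14, Met15, Ala19, Ala20, Cys21, Gln22, Gly24.

15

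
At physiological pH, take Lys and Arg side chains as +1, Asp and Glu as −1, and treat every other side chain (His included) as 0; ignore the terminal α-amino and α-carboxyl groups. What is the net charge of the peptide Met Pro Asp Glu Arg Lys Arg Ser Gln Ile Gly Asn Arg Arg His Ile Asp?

Positive (K, R): Arg5, Lys6, Arg7, Arg13, Arg14 → +5.
Negative (D, E): Asp3, Glu4, Asp17 → −3.
Net charge = (+5) + (−3) = +2.

+2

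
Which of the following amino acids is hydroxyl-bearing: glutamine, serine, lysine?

The –OH-bearing residues are Ser, Thr (aliphatic alcohols), and Tyr (phenol).
Of the listed options, only serine belongs to this group.

serine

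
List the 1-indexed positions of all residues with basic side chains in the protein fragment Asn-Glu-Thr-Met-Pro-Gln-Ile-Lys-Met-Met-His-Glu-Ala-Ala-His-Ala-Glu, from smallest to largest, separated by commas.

8, 11, 15

K, R, and H are the three residues with basic side chains (ε-amine, guanidinium, and imidazole respectively).
Matching residues: Lys8, His11, His15.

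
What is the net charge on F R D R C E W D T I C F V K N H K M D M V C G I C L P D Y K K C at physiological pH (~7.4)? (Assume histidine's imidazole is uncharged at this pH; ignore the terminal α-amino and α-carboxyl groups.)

+1

Near pH 7.4, K and R contribute +1 each, D and E contribute −1 each, and every other side chain (His included, as stated) is uncharged.
Positive (K, R): R2, R4, K14, K17, K30, K31 → +6.
Negative (D, E): D3, E6, D8, D19, D28 → −5.
Net charge = (+6) + (−5) = +1.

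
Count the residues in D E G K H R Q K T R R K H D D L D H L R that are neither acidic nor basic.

Acidic: D, E. Basic: K, R, H. All other residues are neither.
Matching residues: G3, Q7, T9, L16, L19.

5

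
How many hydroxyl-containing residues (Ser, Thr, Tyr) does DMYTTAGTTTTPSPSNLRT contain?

10

Matching residues: Y3, T4, T5, T8, T9, T10, T11, S13, S15, T19.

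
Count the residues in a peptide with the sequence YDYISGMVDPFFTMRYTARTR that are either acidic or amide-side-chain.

2

Acidic: D, E. Amide-side-chain: N, Q.
Acidic residues here: D2, D9 (2).
Amide-side-chain residues here: none (0).
The two groups share no amino acid, so total = 2 + 0 = 2.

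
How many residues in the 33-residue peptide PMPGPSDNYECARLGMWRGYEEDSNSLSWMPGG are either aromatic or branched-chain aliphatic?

6

Aromatic: F, W, Y. Branched-chain aliphatic: I, L, V.
Aromatic residues here: Y9, W17, Y20, W29 (4).
Branched-chain aliphatic residues here: L14, L27 (2).
The two groups share no amino acid, so total = 4 + 2 = 6.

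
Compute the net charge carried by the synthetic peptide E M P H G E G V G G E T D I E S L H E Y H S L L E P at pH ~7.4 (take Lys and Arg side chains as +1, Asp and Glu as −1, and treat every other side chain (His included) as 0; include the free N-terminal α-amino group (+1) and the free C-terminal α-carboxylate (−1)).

-7

Positive (K, R): none → +0.
Negative (D, E): E1, E6, E11, D13, E15, E19, E25 → −7.
The N-terminus (+1) and C-terminus (−1) cancel.
Net charge = (+0) + (−7) = −7.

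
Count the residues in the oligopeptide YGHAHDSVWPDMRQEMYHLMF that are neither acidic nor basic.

Acidic: D, E. Basic: K, R, H. All other residues are neither.
Matching residues: Y1, G2, A4, S7, V8, W9, P10, M12, Q14, M16, Y17, L19, M20, F21.

14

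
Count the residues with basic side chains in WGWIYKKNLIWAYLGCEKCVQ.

Lysine (K), arginine (R), and histidine (H) have basic, nitrogen-containing side chains.
Matching residues: K6, K7, K18.

3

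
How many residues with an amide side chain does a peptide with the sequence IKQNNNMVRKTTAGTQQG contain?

The amide-side-chain residues are Asn (N) and Gln (Q).
Matching residues: Q3, N4, N5, N6, Q16, Q17.

6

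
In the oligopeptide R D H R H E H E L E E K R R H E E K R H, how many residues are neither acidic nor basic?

1

Acidic: D, E. Basic: K, R, H. All other residues are neither.
Matching residues: L9.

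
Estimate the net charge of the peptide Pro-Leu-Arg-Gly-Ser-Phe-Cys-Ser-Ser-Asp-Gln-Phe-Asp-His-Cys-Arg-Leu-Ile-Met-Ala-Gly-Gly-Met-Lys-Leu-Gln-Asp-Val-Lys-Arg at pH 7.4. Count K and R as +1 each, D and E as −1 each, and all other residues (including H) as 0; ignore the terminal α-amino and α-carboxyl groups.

Positive (K, R): Arg3, Arg16, Lys24, Lys29, Arg30 → +5.
Negative (D, E): Asp10, Asp13, Asp27 → −3.
Net charge = (+5) + (−3) = +2.

+2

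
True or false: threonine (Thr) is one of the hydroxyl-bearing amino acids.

True

The –OH-bearing residues are Ser, Thr (aliphatic alcohols), and Tyr (phenol).
Threonine is in this group.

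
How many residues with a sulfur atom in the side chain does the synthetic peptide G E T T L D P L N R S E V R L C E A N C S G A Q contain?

Only Cys (C) and Met (M) have a sulfur atom in the side chain.
Matching residues: C16, C20.

2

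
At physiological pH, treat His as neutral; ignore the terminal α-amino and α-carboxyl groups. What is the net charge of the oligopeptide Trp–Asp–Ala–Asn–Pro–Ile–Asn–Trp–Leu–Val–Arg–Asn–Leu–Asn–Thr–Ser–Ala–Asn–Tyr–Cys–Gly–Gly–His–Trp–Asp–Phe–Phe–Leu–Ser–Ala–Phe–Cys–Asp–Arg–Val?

-1

Near pH 7.4, K and R contribute +1 each, D and E contribute −1 each, and every other side chain (His included, as stated) is uncharged.
Positive (K, R): Arg11, Arg34 → +2.
Negative (D, E): Asp2, Asp25, Asp33 → −3.
Net charge = (+2) + (−3) = −1.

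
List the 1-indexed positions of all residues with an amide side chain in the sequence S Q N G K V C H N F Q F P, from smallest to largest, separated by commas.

2, 3, 9, 11

Only N (asparagine) and Q (glutamine) carry a side-chain carboxamide.
Matching residues: Q2, N3, N9, Q11.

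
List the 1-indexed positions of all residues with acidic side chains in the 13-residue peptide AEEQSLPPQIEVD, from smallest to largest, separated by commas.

Only D (aspartate) and E (glutamate) carry a side-chain carboxylic acid.
Matching residues: E2, E3, E11, D13.

2, 3, 11, 13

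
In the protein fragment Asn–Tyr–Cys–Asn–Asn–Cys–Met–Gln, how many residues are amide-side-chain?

Only N (asparagine) and Q (glutamine) carry a side-chain carboxamide.
Matching residues: Asn1, Asn4, Asn5, Gln8.

4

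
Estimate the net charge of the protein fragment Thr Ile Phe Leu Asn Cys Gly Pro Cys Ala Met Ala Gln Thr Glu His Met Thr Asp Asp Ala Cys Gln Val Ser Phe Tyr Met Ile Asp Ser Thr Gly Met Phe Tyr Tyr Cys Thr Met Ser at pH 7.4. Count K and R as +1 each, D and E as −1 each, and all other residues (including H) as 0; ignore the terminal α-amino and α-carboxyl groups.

Positive (K, R): none → +0.
Negative (D, E): Glu15, Asp19, Asp20, Asp30 → −4.
Net charge = (+0) + (−4) = −4.

-4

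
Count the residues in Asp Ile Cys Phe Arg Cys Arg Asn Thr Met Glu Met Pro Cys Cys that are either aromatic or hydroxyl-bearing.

Aromatic: F, W, Y. Hydroxyl-bearing: S, T, Y.
Aromatic residues here: Phe4 (1).
Hydroxyl-bearing residues here: Thr9 (1).
(Y belongs to both groups, but none appear in this sequence.) Total = 1 + 1 = 2.

2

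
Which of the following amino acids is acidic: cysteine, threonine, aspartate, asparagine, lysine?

aspartate

Aspartate (D) and glutamate (E) have carboxylic-acid side chains and are the acidic amino acids.
Of the listed options, only aspartate belongs to this group.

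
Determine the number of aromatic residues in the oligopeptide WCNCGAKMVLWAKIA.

F, W, and Y each carry an aromatic ring on the side chain.
Matching residues: W1, W11.

2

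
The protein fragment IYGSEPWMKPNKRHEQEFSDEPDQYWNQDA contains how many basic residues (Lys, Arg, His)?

4

Matching residues: K9, K12, R13, H14.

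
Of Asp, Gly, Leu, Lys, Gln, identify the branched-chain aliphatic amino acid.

Leu

The BCAAs are Val, Leu, and Ile — aliphatic side chains with a branch point.
Of the listed options, only Leu belongs to this group.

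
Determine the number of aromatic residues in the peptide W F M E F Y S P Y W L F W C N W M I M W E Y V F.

12

Phenylalanine (F), tryptophan (W), and tyrosine (Y) have aromatic ring side chains.
Matching residues: W1, F2, F5, Y6, Y9, W10, F12, W13, W16, W20, Y22, F24.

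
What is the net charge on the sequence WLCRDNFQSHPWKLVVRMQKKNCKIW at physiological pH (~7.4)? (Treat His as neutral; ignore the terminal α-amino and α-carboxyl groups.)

The side chains ionized at physiological pH are Lys/Arg (+1) and Asp/Glu (−1); with His treated as neutral, nothing else contributes.
Positive (K, R): R4, K13, R17, K20, K21, K24 → +6.
Negative (D, E): D5 → −1.
Net charge = (+6) + (−1) = +5.

+5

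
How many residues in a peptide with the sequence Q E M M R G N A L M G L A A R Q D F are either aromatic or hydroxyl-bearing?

1

Aromatic: F, W, Y. Hydroxyl-bearing: S, T, Y.
Aromatic residues here: F18 (1).
Hydroxyl-bearing residues here: none (0).
(Y belongs to both groups, but none appear in this sequence.) Total = 1 + 0 = 1.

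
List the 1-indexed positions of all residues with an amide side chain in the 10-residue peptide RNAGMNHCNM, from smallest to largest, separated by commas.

2, 6, 9

Asparagine (N) and glutamine (Q) have uncharged amide side chains.
Matching residues: N2, N6, N9.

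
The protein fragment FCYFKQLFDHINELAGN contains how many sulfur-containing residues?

1

Cysteine (C, thiol) and methionine (M, thioether) are the two sulfur-containing amino acids.
Matching residues: C2.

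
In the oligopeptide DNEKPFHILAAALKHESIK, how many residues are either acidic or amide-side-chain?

Acidic: D, E. Amide-side-chain: N, Q.
Acidic residues here: D1, E3, E16 (3).
Amide-side-chain residues here: N2 (1).
The two groups share no amino acid, so total = 3 + 1 = 4.

4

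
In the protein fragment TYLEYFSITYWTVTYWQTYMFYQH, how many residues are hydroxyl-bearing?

12

Serine (S), threonine (T), and tyrosine (Y) each carry a hydroxyl group on the side chain.
Matching residues: T1, Y2, Y5, S7, T9, Y10, T12, T14, Y15, T18, Y19, Y22.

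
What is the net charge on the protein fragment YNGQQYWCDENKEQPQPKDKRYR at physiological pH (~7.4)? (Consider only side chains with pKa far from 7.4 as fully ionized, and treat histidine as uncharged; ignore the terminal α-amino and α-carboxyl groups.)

At pH ~7.4 the Lys and Arg side chains are protonated (+1), the Asp and Glu side chains are deprotonated (−1), and with His taken as neutral all other side chains carry no charge.
Positive (K, R): K12, K18, K20, R21, R23 → +5.
Negative (D, E): D9, E10, E13, D19 → −4.
Net charge = (+5) + (−4) = +1.

+1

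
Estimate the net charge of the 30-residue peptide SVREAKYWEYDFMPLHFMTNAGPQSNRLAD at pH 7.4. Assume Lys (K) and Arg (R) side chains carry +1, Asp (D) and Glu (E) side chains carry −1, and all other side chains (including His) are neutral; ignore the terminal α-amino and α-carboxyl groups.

-1

Positive (K, R): R3, K6, R27 → +3.
Negative (D, E): E4, E9, D11, D30 → −4.
Net charge = (+3) + (−4) = −1.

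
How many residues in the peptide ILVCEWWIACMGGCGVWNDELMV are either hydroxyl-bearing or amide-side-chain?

1

Hydroxyl-bearing: S, T, Y. Amide-side-chain: N, Q.
Hydroxyl-bearing residues here: none (0).
Amide-side-chain residues here: N18 (1).
The two groups share no amino acid, so total = 0 + 1 = 1.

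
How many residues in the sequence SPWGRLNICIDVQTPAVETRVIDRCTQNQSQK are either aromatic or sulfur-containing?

3

Aromatic: F, W, Y. Sulfur-containing: C, M.
Aromatic residues here: W3 (1).
Sulfur-containing residues here: C9, C25 (2).
The two groups share no amino acid, so total = 1 + 2 = 3.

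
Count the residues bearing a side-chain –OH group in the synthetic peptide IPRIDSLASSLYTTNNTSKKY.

S, T, and Y are the three residues with a side-chain hydroxyl.
Matching residues: S6, S9, S10, Y12, T13, T14, T17, S18, Y21.

9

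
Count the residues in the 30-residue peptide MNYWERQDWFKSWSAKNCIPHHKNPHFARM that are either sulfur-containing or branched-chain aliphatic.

Sulfur-containing: C, M. Branched-chain aliphatic: I, L, V.
Sulfur-containing residues here: M1, C18, M30 (3).
Branched-chain aliphatic residues here: I19 (1).
The two groups share no amino acid, so total = 3 + 1 = 4.

4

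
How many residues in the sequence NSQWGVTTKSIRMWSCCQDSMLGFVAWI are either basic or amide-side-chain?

5

Basic: H, K, R. Amide-side-chain: N, Q.
Basic residues here: K9, R12 (2).
Amide-side-chain residues here: N1, Q3, Q18 (3).
The two groups share no amino acid, so total = 2 + 3 = 5.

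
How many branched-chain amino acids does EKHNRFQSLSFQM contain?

V, L, and I make up the branched-chain aliphatic group.
Matching residues: L9.

1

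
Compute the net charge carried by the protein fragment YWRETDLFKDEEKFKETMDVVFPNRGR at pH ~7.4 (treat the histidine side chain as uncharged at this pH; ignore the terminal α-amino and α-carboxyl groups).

-1

Near pH 7.4, K and R contribute +1 each, D and E contribute −1 each, and every other side chain (His included, as stated) is uncharged.
Positive (K, R): R3, K9, K13, K15, R25, R27 → +6.
Negative (D, E): E4, D6, D10, E11, E12, E16, D19 → −7.
Net charge = (+6) + (−7) = −1.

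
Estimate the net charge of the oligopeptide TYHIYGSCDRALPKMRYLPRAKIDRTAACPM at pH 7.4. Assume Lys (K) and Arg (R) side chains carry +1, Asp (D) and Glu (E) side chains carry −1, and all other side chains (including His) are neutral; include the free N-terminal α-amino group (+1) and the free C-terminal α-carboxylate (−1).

Positive (K, R): R10, K14, R16, R20, K22, R25 → +6.
Negative (D, E): D9, D24 → −2.
The N-terminus (+1) and C-terminus (−1) cancel.
Net charge = (+6) + (−2) = +4.

+4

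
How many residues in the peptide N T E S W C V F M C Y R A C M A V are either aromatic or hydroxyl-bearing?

5

Aromatic: F, W, Y. Hydroxyl-bearing: S, T, Y.
Aromatic residues here: W5, F8, Y11 (3).
Hydroxyl-bearing residues here: T2, S4, Y11 (3).
Y is in both groups, so the 1 Y residue must not be double-counted.
Total = 3 + 3 − 1 = 5.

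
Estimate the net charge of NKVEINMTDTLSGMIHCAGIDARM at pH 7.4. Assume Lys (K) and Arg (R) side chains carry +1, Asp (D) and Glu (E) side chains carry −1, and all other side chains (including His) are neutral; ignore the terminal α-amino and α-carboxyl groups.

-1

Positive (K, R): K2, R23 → +2.
Negative (D, E): E4, D9, D21 → −3.
Net charge = (+2) + (−3) = −1.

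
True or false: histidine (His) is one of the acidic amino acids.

False

The acidic residues are Asp (D) and Glu (E), whose side chains end in a carboxylate group.
Histidine is not in this group.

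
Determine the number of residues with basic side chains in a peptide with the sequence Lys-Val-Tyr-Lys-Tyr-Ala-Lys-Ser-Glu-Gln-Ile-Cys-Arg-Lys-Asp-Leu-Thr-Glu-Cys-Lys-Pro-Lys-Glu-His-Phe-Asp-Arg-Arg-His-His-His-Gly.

The basic amino acids are Lys (K), Arg (R), and His (H).
Matching residues: Lys1, Lys4, Lys7, Arg13, Lys14, Lys20, Lys22, His24, Arg27, Arg28, His29, His30, His31.

13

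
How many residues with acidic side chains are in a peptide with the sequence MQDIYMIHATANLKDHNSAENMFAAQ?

Only D (aspartate) and E (glutamate) carry a side-chain carboxylic acid.
Matching residues: D3, D15, E20.

3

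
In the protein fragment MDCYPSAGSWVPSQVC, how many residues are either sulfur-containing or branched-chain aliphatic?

Sulfur-containing: C, M. Branched-chain aliphatic: I, L, V.
Sulfur-containing residues here: M1, C3, C16 (3).
Branched-chain aliphatic residues here: V11, V15 (2).
The two groups share no amino acid, so total = 3 + 2 = 5.

5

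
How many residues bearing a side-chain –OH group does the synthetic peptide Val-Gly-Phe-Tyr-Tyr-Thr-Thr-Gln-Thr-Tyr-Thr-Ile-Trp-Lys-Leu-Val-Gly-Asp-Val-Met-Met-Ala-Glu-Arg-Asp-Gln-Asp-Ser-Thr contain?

The –OH-bearing residues are Ser, Thr (aliphatic alcohols), and Tyr (phenol).
Matching residues: Tyr4, Tyr5, Thr6, Thr7, Thr9, Tyr10, Thr11, Ser28, Thr29.

9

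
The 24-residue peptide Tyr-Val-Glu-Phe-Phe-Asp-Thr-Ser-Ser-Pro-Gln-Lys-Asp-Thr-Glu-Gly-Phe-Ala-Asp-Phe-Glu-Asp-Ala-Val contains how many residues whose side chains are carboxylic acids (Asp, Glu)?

Matching residues: Glu3, Asp6, Asp13, Glu15, Asp19, Glu21, Asp22.

7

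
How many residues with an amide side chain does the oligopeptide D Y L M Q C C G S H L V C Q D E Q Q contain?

4

The amide-side-chain residues are Asn (N) and Gln (Q).
Matching residues: Q5, Q14, Q17, Q18.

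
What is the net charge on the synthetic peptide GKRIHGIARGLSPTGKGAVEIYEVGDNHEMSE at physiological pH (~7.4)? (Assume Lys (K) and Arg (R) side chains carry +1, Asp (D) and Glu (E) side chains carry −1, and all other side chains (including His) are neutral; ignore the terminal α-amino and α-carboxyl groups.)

-1

Positive (K, R): K2, R3, R9, K16 → +4.
Negative (D, E): E20, E23, D26, E29, E32 → −5.
Net charge = (+4) + (−5) = −1.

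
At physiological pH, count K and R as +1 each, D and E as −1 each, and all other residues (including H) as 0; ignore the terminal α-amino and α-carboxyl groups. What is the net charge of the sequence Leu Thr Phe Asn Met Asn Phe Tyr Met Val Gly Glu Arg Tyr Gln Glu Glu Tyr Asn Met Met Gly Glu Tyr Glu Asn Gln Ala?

Positive (K, R): Arg13 → +1.
Negative (D, E): Glu12, Glu16, Glu17, Glu23, Glu25 → −5.
Net charge = (+1) + (−5) = −4.

-4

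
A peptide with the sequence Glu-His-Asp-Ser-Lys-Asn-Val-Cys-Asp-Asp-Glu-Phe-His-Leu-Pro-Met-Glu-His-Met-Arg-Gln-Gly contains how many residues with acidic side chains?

6

Aspartate (D) and glutamate (E) have carboxylic-acid side chains and are the acidic amino acids.
Matching residues: Glu1, Asp3, Asp9, Asp10, Glu11, Glu17.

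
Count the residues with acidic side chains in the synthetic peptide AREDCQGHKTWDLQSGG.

3

The acidic residues are Asp (D) and Glu (E), whose side chains end in a carboxylate group.
Matching residues: E3, D4, D12.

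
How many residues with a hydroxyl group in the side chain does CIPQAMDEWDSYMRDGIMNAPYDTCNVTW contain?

The –OH-bearing residues are Ser, Thr (aliphatic alcohols), and Tyr (phenol).
Matching residues: S11, Y12, Y22, T24, T28.

5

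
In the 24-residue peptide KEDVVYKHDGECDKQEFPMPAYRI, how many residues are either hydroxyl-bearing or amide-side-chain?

Hydroxyl-bearing: S, T, Y. Amide-side-chain: N, Q.
Hydroxyl-bearing residues here: Y6, Y22 (2).
Amide-side-chain residues here: Q15 (1).
The two groups share no amino acid, so total = 2 + 1 = 3.

3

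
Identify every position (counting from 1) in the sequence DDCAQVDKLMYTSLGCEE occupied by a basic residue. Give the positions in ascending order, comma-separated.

The basic amino acids are Lys (K), Arg (R), and His (H).
Matching residues: K8.

8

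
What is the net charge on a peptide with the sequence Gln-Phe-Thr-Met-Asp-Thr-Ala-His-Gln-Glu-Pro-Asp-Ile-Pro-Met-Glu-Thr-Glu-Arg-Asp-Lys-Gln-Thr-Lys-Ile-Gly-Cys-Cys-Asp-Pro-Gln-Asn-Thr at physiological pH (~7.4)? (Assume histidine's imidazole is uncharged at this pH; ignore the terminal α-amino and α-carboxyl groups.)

Near pH 7.4, K and R contribute +1 each, D and E contribute −1 each, and every other side chain (His included, as stated) is uncharged.
Positive (K, R): Arg19, Lys21, Lys24 → +3.
Negative (D, E): Asp5, Glu10, Asp12, Glu16, Glu18, Asp20, Asp29 → −7.
Net charge = (+3) + (−7) = −4.

-4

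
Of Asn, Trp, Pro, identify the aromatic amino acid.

Phenylalanine (F), tryptophan (W), and tyrosine (Y) have aromatic ring side chains.
Of the listed options, only Trp belongs to this group.

Trp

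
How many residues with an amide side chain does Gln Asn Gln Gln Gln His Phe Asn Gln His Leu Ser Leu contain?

7

Asparagine (N) and glutamine (Q) have uncharged amide side chains.
Matching residues: Gln1, Asn2, Gln3, Gln4, Gln5, Asn8, Gln9.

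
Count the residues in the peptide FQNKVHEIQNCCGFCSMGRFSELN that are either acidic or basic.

5

Acidic: D, E. Basic: H, K, R.
Acidic residues here: E7, E22 (2).
Basic residues here: K4, H6, R19 (3).
The two groups share no amino acid, so total = 2 + 3 = 5.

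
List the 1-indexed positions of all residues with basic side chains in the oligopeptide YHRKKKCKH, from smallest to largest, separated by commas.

Lysine (K), arginine (R), and histidine (H) have basic, nitrogen-containing side chains.
Matching residues: H2, R3, K4, K5, K6, K8, H9.

2, 3, 4, 5, 6, 8, 9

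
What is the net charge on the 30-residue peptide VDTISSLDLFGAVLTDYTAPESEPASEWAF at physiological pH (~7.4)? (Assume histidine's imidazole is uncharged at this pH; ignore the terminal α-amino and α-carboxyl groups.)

At pH ~7.4 the Lys and Arg side chains are protonated (+1), the Asp and Glu side chains are deprotonated (−1), and with His taken as neutral all other side chains carry no charge.
Positive (K, R): none → +0.
Negative (D, E): D2, D8, D16, E21, E23, E27 → −6.
Net charge = (+0) + (−6) = −6.

-6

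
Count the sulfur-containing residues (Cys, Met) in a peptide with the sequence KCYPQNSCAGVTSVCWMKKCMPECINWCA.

8

Matching residues: C2, C8, C15, M17, C20, M21, C24, C28.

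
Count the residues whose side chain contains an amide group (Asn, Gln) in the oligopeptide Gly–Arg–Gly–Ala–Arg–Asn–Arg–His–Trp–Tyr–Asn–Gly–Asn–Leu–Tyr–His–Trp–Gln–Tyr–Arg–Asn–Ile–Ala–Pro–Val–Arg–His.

5

Matching residues: Asn6, Asn11, Asn13, Gln18, Asn21.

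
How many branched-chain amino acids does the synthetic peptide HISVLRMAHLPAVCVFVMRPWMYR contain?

7

V, L, and I make up the branched-chain aliphatic group.
Matching residues: I2, V4, L5, L10, V13, V15, V17.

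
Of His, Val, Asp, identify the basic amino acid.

K, R, and H are the three residues with basic side chains (ε-amine, guanidinium, and imidazole respectively).
Of the listed options, only His belongs to this group.

His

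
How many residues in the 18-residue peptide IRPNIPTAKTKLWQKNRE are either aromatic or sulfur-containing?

1

Aromatic: F, W, Y. Sulfur-containing: C, M.
Aromatic residues here: W13 (1).
Sulfur-containing residues here: none (0).
The two groups share no amino acid, so total = 1 + 0 = 1.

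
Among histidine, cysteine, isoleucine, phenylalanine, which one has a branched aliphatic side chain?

The BCAAs are Val, Leu, and Ile — aliphatic side chains with a branch point.
Of the listed options, only isoleucine belongs to this group.

isoleucine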